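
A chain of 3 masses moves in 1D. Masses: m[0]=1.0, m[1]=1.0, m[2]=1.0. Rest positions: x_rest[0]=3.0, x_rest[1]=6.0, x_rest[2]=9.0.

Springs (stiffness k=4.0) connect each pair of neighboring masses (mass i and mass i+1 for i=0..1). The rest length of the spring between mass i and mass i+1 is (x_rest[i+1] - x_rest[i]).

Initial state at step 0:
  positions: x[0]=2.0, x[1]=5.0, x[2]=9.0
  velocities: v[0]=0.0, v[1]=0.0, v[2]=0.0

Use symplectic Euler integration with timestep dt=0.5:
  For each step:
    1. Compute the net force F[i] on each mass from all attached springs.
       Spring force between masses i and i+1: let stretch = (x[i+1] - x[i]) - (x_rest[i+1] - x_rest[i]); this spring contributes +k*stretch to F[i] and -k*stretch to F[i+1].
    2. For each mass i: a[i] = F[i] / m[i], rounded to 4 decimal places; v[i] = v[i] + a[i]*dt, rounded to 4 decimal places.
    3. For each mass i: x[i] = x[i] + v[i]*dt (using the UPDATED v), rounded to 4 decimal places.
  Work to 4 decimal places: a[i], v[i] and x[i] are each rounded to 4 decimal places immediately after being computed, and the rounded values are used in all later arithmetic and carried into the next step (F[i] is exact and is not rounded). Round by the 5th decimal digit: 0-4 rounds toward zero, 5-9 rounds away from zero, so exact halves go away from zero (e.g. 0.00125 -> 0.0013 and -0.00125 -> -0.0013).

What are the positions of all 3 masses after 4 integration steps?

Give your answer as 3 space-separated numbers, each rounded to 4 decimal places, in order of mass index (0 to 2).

Step 0: x=[2.0000 5.0000 9.0000] v=[0.0000 0.0000 0.0000]
Step 1: x=[2.0000 6.0000 8.0000] v=[0.0000 2.0000 -2.0000]
Step 2: x=[3.0000 5.0000 8.0000] v=[2.0000 -2.0000 0.0000]
Step 3: x=[3.0000 5.0000 8.0000] v=[0.0000 0.0000 0.0000]
Step 4: x=[2.0000 6.0000 8.0000] v=[-2.0000 2.0000 0.0000]

Answer: 2.0000 6.0000 8.0000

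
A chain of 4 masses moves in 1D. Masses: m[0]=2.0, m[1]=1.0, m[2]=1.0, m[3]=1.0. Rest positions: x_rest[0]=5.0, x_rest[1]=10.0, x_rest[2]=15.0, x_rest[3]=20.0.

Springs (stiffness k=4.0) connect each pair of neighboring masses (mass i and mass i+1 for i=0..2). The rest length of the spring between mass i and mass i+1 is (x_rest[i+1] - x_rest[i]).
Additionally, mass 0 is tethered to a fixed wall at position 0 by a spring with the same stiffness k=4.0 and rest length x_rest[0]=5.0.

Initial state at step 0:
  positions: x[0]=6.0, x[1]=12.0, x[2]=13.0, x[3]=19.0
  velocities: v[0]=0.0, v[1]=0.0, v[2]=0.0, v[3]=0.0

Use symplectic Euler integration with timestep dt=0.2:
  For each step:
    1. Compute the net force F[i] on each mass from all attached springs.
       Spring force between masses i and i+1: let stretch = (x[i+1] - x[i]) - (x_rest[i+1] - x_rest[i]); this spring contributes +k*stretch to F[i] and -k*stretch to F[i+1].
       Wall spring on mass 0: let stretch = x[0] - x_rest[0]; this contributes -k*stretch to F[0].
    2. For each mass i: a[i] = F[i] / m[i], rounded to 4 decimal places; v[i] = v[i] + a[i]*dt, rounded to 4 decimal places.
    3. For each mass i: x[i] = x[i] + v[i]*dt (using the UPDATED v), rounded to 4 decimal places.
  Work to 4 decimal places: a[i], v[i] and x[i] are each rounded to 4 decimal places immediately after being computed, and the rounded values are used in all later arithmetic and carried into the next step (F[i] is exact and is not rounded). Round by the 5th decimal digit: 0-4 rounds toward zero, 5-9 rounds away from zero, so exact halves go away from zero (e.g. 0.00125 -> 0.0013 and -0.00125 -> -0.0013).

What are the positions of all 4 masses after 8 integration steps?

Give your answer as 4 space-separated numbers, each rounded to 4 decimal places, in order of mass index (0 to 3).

Answer: 3.2683 10.5136 13.7187 21.8252

Derivation:
Step 0: x=[6.0000 12.0000 13.0000 19.0000] v=[0.0000 0.0000 0.0000 0.0000]
Step 1: x=[6.0000 11.2000 13.8000 18.8400] v=[0.0000 -4.0000 4.0000 -0.8000]
Step 2: x=[5.9360 9.9840 14.9904 18.6736] v=[-0.3200 -6.0800 5.9520 -0.8320]
Step 3: x=[5.7210 8.9213 15.9691 18.7179] v=[-1.0752 -5.3133 4.8934 0.2214]
Step 4: x=[5.3043 8.4742 16.2599 19.1224] v=[-2.0835 -2.2353 1.4542 2.0224]
Step 5: x=[4.7168 8.7657 15.7630 19.8689] v=[-2.9373 1.4573 -2.4844 3.7324]
Step 6: x=[4.0759 9.5289 14.8035 20.7584] v=[-3.2045 3.8160 -4.7975 4.4477]
Step 7: x=[3.5452 10.2636 13.9528 21.4952] v=[-2.6537 3.6733 -4.2533 3.6838]
Step 8: x=[3.2683 10.5136 13.7187 21.8252] v=[-1.3844 1.2499 -1.1707 1.6499]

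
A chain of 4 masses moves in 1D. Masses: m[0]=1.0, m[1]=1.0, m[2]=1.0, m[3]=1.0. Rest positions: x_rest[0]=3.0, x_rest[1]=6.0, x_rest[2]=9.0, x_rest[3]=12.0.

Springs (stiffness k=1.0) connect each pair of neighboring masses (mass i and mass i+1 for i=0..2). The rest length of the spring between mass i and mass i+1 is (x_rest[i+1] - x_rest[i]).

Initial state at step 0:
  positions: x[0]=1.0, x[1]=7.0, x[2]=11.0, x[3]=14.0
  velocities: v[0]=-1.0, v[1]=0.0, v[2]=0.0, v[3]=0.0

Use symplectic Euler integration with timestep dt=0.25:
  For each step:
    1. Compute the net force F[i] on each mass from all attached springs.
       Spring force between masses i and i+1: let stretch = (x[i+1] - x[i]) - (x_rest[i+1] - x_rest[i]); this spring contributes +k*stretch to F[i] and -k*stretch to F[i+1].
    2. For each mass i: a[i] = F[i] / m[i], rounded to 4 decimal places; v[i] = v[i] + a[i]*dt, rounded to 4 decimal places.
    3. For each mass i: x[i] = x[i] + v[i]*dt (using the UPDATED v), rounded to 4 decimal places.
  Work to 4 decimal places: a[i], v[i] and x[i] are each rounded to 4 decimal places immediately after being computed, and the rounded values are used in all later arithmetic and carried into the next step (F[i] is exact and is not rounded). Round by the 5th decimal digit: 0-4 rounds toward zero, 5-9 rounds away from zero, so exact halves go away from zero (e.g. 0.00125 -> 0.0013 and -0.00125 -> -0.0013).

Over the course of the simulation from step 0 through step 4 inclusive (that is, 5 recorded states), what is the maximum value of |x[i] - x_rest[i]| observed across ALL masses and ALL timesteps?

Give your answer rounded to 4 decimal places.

Step 0: x=[1.0000 7.0000 11.0000 14.0000] v=[-1.0000 0.0000 0.0000 0.0000]
Step 1: x=[0.9375 6.8750 10.9375 14.0000] v=[-0.2500 -0.5000 -0.2500 0.0000]
Step 2: x=[1.0586 6.6328 10.8125 13.9961] v=[0.4844 -0.9688 -0.5000 -0.0156]
Step 3: x=[1.3406 6.3035 10.6253 13.9807] v=[1.1280 -1.3174 -0.7490 -0.0615]
Step 4: x=[1.7453 5.9341 10.3777 13.9431] v=[1.6187 -1.4777 -0.9906 -0.1504]
Max displacement = 2.0625

Answer: 2.0625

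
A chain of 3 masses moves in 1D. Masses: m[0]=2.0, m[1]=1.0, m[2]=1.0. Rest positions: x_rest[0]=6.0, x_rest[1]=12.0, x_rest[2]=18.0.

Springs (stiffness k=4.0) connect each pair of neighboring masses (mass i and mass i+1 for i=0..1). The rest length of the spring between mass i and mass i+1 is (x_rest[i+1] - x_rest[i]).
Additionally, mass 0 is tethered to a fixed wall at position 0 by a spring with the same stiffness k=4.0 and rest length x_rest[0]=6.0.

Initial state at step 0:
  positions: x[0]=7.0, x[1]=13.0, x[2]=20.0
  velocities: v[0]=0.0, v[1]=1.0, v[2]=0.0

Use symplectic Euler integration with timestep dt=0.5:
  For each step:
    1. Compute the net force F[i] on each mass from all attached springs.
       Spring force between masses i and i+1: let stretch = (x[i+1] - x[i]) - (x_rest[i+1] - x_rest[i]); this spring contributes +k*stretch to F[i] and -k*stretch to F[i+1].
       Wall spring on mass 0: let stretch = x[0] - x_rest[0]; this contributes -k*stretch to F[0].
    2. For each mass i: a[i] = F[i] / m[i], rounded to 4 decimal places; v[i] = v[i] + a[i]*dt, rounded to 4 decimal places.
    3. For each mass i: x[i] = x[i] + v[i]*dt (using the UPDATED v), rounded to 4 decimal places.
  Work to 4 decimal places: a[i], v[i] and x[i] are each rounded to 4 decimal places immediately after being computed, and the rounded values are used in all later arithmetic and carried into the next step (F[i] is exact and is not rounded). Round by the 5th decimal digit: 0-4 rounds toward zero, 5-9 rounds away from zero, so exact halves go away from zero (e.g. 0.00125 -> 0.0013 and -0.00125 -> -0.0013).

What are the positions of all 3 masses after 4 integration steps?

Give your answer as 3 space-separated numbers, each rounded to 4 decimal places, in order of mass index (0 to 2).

Step 0: x=[7.0000 13.0000 20.0000] v=[0.0000 1.0000 0.0000]
Step 1: x=[6.5000 14.5000 19.0000] v=[-1.0000 3.0000 -2.0000]
Step 2: x=[6.7500 12.5000 19.5000] v=[0.5000 -4.0000 1.0000]
Step 3: x=[6.5000 11.7500 19.0000] v=[-0.5000 -1.5000 -1.0000]
Step 4: x=[5.6250 13.0000 17.2500] v=[-1.7500 2.5000 -3.5000]

Answer: 5.6250 13.0000 17.2500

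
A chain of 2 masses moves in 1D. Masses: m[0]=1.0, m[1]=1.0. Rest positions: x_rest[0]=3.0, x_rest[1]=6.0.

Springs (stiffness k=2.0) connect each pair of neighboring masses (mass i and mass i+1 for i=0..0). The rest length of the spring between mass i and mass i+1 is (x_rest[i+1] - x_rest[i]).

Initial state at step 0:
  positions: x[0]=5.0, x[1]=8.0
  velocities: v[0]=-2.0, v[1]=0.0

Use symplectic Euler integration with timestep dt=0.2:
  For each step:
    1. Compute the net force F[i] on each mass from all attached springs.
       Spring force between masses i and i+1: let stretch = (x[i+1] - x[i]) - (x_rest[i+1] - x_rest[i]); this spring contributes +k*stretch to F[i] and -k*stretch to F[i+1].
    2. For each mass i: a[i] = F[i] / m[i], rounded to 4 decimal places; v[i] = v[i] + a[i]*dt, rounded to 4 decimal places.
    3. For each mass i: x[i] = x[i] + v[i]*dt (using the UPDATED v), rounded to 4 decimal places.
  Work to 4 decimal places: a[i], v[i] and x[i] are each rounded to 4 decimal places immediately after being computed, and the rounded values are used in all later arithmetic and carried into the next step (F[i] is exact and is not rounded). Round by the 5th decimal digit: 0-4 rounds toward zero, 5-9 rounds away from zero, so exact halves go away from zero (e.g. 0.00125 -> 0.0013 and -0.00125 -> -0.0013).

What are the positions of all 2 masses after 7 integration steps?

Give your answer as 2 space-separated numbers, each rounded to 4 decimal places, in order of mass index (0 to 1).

Step 0: x=[5.0000 8.0000] v=[-2.0000 0.0000]
Step 1: x=[4.6000 8.0000] v=[-2.0000 0.0000]
Step 2: x=[4.2320 7.9680] v=[-1.8400 -0.1600]
Step 3: x=[3.9229 7.8771] v=[-1.5456 -0.4544]
Step 4: x=[3.6901 7.7099] v=[-1.1639 -0.8361]
Step 5: x=[3.5389 7.4611] v=[-0.7560 -1.2440]
Step 6: x=[3.4615 7.1385] v=[-0.3871 -1.6129]
Step 7: x=[3.4382 6.7618] v=[-0.1163 -1.8837]

Answer: 3.4382 6.7618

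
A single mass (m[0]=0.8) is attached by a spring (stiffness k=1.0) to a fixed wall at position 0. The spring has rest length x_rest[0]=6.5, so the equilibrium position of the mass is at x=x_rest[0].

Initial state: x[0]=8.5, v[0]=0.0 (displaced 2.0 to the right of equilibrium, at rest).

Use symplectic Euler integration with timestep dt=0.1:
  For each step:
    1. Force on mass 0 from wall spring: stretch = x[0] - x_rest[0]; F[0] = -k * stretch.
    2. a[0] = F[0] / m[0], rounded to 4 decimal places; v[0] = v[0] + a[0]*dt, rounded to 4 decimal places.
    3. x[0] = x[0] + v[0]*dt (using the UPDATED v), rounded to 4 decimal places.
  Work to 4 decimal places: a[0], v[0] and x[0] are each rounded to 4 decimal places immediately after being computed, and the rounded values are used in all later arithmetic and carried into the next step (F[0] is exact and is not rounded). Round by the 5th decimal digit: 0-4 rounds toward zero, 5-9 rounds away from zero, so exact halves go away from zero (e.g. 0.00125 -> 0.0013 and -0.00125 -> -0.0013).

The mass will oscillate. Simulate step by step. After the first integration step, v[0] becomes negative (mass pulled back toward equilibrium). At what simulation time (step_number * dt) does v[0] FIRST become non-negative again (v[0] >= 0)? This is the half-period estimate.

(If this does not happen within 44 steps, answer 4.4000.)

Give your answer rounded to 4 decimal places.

Answer: 2.9000

Derivation:
Step 0: x=[8.5000] v=[0.0000]
Step 1: x=[8.4750] v=[-0.2500]
Step 2: x=[8.4253] v=[-0.4969]
Step 3: x=[8.3515] v=[-0.7376]
Step 4: x=[8.2546] v=[-0.9690]
Step 5: x=[8.1358] v=[-1.1883]
Step 6: x=[7.9965] v=[-1.3928]
Step 7: x=[7.8385] v=[-1.5799]
Step 8: x=[7.6638] v=[-1.7472]
Step 9: x=[7.4745] v=[-1.8927]
Step 10: x=[7.2731] v=[-2.0145]
Step 11: x=[7.0620] v=[-2.1111]
Step 12: x=[6.8439] v=[-2.1814]
Step 13: x=[6.6215] v=[-2.2244]
Step 14: x=[6.3975] v=[-2.2396]
Step 15: x=[6.1748] v=[-2.2268]
Step 16: x=[5.9562] v=[-2.1862]
Step 17: x=[5.7444] v=[-2.1182]
Step 18: x=[5.5420] v=[-2.0238]
Step 19: x=[5.3516] v=[-1.9041]
Step 20: x=[5.1755] v=[-1.7606]
Step 21: x=[5.0160] v=[-1.5950]
Step 22: x=[4.8751] v=[-1.4095]
Step 23: x=[4.7545] v=[-1.2064]
Step 24: x=[4.6557] v=[-0.9882]
Step 25: x=[4.5799] v=[-0.7577]
Step 26: x=[4.5281] v=[-0.5177]
Step 27: x=[4.5010] v=[-0.2712]
Step 28: x=[4.4989] v=[-0.0213]
Step 29: x=[4.5218] v=[0.2288]
First v>=0 after going negative at step 29, time=2.9000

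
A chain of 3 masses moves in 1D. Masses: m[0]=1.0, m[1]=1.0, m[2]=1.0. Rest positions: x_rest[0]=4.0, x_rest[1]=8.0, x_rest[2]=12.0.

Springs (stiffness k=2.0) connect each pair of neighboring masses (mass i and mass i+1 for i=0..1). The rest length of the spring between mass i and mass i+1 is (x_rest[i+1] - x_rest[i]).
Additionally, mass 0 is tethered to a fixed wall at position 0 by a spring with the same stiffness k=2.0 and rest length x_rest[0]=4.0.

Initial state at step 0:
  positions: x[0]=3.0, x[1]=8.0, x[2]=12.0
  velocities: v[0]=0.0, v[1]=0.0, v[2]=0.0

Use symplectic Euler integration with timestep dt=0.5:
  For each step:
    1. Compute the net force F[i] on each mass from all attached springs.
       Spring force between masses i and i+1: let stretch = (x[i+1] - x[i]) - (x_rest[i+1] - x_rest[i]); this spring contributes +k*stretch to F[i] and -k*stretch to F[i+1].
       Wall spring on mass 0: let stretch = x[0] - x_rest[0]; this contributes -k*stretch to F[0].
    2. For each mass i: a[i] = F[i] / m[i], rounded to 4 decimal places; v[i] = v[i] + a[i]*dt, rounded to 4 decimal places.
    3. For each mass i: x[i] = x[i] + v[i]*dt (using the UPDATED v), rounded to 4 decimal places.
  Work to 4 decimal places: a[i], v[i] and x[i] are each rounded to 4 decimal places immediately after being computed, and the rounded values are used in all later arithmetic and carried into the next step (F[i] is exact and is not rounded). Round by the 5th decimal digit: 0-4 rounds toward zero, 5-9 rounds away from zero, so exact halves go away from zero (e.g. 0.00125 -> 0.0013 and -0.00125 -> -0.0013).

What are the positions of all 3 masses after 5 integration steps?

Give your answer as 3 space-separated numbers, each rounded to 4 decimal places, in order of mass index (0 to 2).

Step 0: x=[3.0000 8.0000 12.0000] v=[0.0000 0.0000 0.0000]
Step 1: x=[4.0000 7.5000 12.0000] v=[2.0000 -1.0000 0.0000]
Step 2: x=[4.7500 7.5000 11.7500] v=[1.5000 0.0000 -0.5000]
Step 3: x=[4.5000 8.2500 11.3750] v=[-0.5000 1.5000 -0.7500]
Step 4: x=[3.8750 8.6875 11.4375] v=[-1.2500 0.8750 0.1250]
Step 5: x=[3.7188 8.0938 12.1250] v=[-0.3125 -1.1875 1.3750]

Answer: 3.7188 8.0938 12.1250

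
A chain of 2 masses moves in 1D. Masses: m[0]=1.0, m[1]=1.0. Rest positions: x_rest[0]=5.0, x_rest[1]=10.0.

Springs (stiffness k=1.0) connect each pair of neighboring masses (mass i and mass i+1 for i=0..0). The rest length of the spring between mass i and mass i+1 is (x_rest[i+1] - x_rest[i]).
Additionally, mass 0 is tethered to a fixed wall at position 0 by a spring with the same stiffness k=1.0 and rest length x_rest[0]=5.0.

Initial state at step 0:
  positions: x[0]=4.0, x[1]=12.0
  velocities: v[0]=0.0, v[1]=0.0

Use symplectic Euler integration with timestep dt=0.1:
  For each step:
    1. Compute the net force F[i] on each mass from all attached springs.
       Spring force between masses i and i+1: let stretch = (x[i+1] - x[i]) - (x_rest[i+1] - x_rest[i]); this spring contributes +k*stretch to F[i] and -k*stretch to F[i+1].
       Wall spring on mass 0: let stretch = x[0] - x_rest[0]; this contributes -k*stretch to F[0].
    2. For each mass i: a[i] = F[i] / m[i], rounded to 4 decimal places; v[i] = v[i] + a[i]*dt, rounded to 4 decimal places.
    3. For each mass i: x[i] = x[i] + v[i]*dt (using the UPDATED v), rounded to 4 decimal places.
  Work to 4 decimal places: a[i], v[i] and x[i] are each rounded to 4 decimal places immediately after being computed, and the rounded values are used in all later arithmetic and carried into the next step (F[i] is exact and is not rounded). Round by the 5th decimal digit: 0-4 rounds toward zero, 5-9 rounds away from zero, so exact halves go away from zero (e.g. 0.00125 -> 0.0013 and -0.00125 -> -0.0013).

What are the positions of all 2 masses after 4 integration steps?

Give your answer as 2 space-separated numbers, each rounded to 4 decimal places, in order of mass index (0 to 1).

Answer: 4.3837 11.7104

Derivation:
Step 0: x=[4.0000 12.0000] v=[0.0000 0.0000]
Step 1: x=[4.0400 11.9700] v=[0.4000 -0.3000]
Step 2: x=[4.1189 11.9107] v=[0.7890 -0.5930]
Step 3: x=[4.2345 11.8235] v=[1.1563 -0.8722]
Step 4: x=[4.3837 11.7104] v=[1.4918 -1.1311]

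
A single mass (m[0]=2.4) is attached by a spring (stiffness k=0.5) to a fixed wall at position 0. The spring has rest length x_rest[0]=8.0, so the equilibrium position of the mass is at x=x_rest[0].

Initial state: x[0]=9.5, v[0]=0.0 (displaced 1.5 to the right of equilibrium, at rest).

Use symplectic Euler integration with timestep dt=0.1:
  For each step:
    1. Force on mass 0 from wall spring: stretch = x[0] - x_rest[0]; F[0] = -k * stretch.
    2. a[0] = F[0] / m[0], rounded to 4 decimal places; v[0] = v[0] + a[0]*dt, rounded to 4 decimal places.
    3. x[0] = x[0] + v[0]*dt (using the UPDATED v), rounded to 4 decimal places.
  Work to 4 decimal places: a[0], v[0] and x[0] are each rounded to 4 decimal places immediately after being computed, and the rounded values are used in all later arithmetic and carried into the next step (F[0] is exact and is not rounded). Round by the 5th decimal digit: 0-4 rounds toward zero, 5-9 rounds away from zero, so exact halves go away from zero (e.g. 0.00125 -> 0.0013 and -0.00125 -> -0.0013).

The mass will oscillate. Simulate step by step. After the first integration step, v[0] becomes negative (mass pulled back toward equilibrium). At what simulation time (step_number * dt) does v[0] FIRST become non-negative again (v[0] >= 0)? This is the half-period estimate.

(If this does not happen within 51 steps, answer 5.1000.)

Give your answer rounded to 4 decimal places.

Step 0: x=[9.5000] v=[0.0000]
Step 1: x=[9.4969] v=[-0.0313]
Step 2: x=[9.4907] v=[-0.0625]
Step 3: x=[9.4813] v=[-0.0936]
Step 4: x=[9.4689] v=[-0.1245]
Step 5: x=[9.4534] v=[-0.1551]
Step 6: x=[9.4349] v=[-0.1854]
Step 7: x=[9.4134] v=[-0.2153]
Step 8: x=[9.3889] v=[-0.2448]
Step 9: x=[9.3615] v=[-0.2737]
Step 10: x=[9.3313] v=[-0.3021]
Step 11: x=[9.2983] v=[-0.3298]
Step 12: x=[9.2626] v=[-0.3569]
Step 13: x=[9.2243] v=[-0.3832]
Step 14: x=[9.1834] v=[-0.4087]
Step 15: x=[9.1401] v=[-0.4334]
Step 16: x=[9.0944] v=[-0.4572]
Step 17: x=[9.0464] v=[-0.4800]
Step 18: x=[8.9962] v=[-0.5018]
Step 19: x=[8.9439] v=[-0.5226]
Step 20: x=[8.8897] v=[-0.5423]
Step 21: x=[8.8336] v=[-0.5608]
Step 22: x=[8.7758] v=[-0.5782]
Step 23: x=[8.7164] v=[-0.5944]
Step 24: x=[8.6555] v=[-0.6093]
Step 25: x=[8.5932] v=[-0.6230]
Step 26: x=[8.5297] v=[-0.6354]
Step 27: x=[8.4651] v=[-0.6464]
Step 28: x=[8.3995] v=[-0.6561]
Step 29: x=[8.3331] v=[-0.6644]
Step 30: x=[8.2660] v=[-0.6713]
Step 31: x=[8.1983] v=[-0.6768]
Step 32: x=[8.1302] v=[-0.6809]
Step 33: x=[8.0618] v=[-0.6836]
Step 34: x=[7.9933] v=[-0.6849]
Step 35: x=[7.9248] v=[-0.6848]
Step 36: x=[7.8565] v=[-0.6832]
Step 37: x=[7.7885] v=[-0.6802]
Step 38: x=[7.7209] v=[-0.6758]
Step 39: x=[7.6539] v=[-0.6700]
Step 40: x=[7.5876] v=[-0.6628]
Step 41: x=[7.5222] v=[-0.6542]
Step 42: x=[7.4578] v=[-0.6443]
Step 43: x=[7.3945] v=[-0.6330]
Step 44: x=[7.3325] v=[-0.6204]
Step 45: x=[7.2719] v=[-0.6065]
Step 46: x=[7.2128] v=[-0.5913]
Step 47: x=[7.1553] v=[-0.5749]
Step 48: x=[7.0996] v=[-0.5573]
Step 49: x=[7.0458] v=[-0.5385]
Step 50: x=[6.9939] v=[-0.5186]
Step 51: x=[6.9441] v=[-0.4976]
v[0] did not become non-negative within 51 steps; using fallback time=5.1000

Answer: 5.1000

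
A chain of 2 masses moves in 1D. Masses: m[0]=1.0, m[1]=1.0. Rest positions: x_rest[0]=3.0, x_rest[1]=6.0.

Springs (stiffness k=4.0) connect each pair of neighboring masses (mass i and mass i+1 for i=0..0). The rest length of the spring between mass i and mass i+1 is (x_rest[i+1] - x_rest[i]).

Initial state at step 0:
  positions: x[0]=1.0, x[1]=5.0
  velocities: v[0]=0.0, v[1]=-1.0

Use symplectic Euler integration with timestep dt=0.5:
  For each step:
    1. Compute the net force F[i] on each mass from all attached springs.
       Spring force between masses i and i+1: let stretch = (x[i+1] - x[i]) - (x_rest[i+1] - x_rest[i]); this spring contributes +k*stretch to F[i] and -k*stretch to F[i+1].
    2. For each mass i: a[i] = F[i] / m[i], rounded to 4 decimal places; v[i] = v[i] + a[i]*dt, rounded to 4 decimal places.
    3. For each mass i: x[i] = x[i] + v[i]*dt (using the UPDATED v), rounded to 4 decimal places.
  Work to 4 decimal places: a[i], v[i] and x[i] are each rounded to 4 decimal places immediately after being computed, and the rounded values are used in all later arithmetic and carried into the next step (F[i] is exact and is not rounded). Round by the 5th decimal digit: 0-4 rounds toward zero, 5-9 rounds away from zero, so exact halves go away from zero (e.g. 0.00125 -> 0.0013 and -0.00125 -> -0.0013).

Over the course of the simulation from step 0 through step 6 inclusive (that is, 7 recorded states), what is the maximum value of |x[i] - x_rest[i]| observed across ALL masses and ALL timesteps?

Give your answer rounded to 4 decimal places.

Step 0: x=[1.0000 5.0000] v=[0.0000 -1.0000]
Step 1: x=[2.0000 3.5000] v=[2.0000 -3.0000]
Step 2: x=[1.5000 3.5000] v=[-1.0000 0.0000]
Step 3: x=[0.0000 4.5000] v=[-3.0000 2.0000]
Step 4: x=[0.0000 4.0000] v=[0.0000 -1.0000]
Step 5: x=[1.0000 2.5000] v=[2.0000 -3.0000]
Step 6: x=[0.5000 2.5000] v=[-1.0000 0.0000]
Max displacement = 3.5000

Answer: 3.5000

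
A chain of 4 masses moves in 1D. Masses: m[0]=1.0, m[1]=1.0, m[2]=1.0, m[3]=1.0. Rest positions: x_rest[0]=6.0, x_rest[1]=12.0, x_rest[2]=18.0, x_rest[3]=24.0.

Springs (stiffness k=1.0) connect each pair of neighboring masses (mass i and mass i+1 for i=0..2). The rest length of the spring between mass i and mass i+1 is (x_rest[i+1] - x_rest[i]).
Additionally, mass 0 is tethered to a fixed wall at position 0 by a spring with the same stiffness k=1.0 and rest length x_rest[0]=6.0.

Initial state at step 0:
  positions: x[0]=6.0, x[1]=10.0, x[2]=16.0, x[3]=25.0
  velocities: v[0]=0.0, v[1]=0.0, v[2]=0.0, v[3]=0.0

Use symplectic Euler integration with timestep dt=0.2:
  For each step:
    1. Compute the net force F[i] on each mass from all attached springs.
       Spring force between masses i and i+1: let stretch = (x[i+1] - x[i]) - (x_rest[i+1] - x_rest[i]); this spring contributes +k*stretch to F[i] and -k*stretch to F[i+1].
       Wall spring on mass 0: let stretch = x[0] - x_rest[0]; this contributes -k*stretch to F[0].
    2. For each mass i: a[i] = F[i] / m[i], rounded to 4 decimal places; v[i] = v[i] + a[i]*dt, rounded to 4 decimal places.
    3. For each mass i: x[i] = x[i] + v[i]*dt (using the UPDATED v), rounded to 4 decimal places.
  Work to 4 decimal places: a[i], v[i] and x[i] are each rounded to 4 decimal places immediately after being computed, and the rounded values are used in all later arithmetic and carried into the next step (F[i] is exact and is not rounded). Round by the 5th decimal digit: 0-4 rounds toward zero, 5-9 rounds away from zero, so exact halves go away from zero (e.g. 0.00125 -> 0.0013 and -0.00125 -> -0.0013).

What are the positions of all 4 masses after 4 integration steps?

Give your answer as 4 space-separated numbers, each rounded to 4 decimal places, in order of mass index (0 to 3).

Answer: 5.3373 10.7302 17.0395 23.9383

Derivation:
Step 0: x=[6.0000 10.0000 16.0000 25.0000] v=[0.0000 0.0000 0.0000 0.0000]
Step 1: x=[5.9200 10.0800 16.1200 24.8800] v=[-0.4000 0.4000 0.6000 -0.6000]
Step 2: x=[5.7696 10.2352 16.3488 24.6496] v=[-0.7520 0.7760 1.1440 -1.1520]
Step 3: x=[5.5670 10.4563 16.6651 24.3272] v=[-1.0128 1.1056 1.5814 -1.6122]
Step 4: x=[5.3373 10.7302 17.0395 23.9383] v=[-1.1483 1.3695 1.8721 -1.9446]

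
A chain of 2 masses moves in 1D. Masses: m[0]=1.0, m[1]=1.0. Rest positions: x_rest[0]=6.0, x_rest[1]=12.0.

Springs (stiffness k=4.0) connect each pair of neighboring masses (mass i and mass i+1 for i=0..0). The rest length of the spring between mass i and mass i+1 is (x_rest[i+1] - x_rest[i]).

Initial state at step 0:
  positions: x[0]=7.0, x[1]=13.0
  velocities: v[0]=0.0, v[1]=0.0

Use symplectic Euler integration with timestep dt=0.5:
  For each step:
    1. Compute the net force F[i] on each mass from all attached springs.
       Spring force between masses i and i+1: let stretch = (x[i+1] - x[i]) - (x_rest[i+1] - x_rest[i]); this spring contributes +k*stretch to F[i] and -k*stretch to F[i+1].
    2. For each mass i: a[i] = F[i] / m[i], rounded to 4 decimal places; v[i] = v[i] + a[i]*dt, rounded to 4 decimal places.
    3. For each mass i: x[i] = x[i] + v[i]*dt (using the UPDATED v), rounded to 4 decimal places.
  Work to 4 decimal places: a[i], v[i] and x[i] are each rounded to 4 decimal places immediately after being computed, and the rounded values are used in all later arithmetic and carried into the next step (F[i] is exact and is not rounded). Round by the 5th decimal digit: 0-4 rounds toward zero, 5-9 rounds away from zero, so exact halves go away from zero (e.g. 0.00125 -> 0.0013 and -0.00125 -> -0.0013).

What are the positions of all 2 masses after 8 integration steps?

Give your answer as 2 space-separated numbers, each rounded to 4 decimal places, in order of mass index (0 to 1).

Step 0: x=[7.0000 13.0000] v=[0.0000 0.0000]
Step 1: x=[7.0000 13.0000] v=[0.0000 0.0000]
Step 2: x=[7.0000 13.0000] v=[0.0000 0.0000]
Step 3: x=[7.0000 13.0000] v=[0.0000 0.0000]
Step 4: x=[7.0000 13.0000] v=[0.0000 0.0000]
Step 5: x=[7.0000 13.0000] v=[0.0000 0.0000]
Step 6: x=[7.0000 13.0000] v=[0.0000 0.0000]
Step 7: x=[7.0000 13.0000] v=[0.0000 0.0000]
Step 8: x=[7.0000 13.0000] v=[0.0000 0.0000]

Answer: 7.0000 13.0000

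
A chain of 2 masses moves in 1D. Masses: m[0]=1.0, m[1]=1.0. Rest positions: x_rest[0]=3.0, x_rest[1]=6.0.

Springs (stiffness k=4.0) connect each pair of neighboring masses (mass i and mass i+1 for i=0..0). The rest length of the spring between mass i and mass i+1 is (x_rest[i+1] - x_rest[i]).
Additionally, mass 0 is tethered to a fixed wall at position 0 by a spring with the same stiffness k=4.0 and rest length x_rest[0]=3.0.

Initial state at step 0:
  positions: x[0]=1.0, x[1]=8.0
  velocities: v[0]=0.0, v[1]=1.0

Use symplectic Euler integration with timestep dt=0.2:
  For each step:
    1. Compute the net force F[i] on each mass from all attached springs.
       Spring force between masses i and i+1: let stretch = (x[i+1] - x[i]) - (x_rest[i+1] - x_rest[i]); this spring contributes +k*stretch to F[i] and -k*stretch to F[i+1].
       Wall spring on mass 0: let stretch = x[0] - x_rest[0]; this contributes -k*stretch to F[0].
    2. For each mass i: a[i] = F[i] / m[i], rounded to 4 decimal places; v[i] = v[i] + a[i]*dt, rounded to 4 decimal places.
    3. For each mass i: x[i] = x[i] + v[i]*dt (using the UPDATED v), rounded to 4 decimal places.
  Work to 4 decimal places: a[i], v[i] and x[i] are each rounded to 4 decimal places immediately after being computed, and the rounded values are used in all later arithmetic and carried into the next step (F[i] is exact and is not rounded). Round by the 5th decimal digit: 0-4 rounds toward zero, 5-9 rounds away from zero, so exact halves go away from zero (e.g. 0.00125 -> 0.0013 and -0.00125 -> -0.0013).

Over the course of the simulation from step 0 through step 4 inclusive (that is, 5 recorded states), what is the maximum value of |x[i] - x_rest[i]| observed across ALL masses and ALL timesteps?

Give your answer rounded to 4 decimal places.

Step 0: x=[1.0000 8.0000] v=[0.0000 1.0000]
Step 1: x=[1.9600 7.5600] v=[4.8000 -2.2000]
Step 2: x=[3.5024 6.7040] v=[7.7120 -4.2800]
Step 3: x=[4.9967 5.8157] v=[7.4714 -4.4413]
Step 4: x=[5.8225 5.2764] v=[4.1292 -2.6965]
Max displacement = 2.8225

Answer: 2.8225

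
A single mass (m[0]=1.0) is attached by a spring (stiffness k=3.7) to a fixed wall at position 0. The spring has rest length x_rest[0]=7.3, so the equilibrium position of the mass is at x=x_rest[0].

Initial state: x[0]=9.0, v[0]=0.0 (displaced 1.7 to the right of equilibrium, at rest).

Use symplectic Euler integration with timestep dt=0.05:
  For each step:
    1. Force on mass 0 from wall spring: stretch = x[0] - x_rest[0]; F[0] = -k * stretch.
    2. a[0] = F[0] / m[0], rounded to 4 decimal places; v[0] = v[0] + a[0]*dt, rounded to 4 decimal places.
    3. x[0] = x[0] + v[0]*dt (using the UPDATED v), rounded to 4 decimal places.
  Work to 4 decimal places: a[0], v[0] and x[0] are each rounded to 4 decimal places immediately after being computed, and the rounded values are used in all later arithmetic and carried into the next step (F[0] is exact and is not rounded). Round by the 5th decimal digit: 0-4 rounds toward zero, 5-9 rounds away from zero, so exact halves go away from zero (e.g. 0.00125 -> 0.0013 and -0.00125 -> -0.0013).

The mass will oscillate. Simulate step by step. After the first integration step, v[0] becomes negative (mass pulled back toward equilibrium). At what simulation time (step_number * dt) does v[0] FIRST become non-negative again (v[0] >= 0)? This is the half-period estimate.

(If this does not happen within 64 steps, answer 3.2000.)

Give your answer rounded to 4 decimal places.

Answer: 1.6500

Derivation:
Step 0: x=[9.0000] v=[0.0000]
Step 1: x=[8.9843] v=[-0.3145]
Step 2: x=[8.9530] v=[-0.6261]
Step 3: x=[8.9064] v=[-0.9319]
Step 4: x=[8.8449] v=[-1.2291]
Step 5: x=[8.7692] v=[-1.5149]
Step 6: x=[8.6799] v=[-1.7867]
Step 7: x=[8.5778] v=[-2.0420]
Step 8: x=[8.4639] v=[-2.2784]
Step 9: x=[8.3392] v=[-2.4937]
Step 10: x=[8.2049] v=[-2.6860]
Step 11: x=[8.0622] v=[-2.8534]
Step 12: x=[7.9125] v=[-2.9944]
Step 13: x=[7.7571] v=[-3.1077]
Step 14: x=[7.5975] v=[-3.1923]
Step 15: x=[7.4351] v=[-3.2473]
Step 16: x=[7.2715] v=[-3.2723]
Step 17: x=[7.1082] v=[-3.2670]
Step 18: x=[6.9466] v=[-3.2315]
Step 19: x=[6.7883] v=[-3.1661]
Step 20: x=[6.6347] v=[-3.0714]
Step 21: x=[6.4873] v=[-2.9483]
Step 22: x=[6.3474] v=[-2.7980]
Step 23: x=[6.2163] v=[-2.6218]
Step 24: x=[6.0952] v=[-2.4213]
Step 25: x=[5.9853] v=[-2.1984]
Step 26: x=[5.8875] v=[-1.9552]
Step 27: x=[5.8028] v=[-1.6939]
Step 28: x=[5.7320] v=[-1.4169]
Step 29: x=[5.6757] v=[-1.1268]
Step 30: x=[5.6344] v=[-0.8263]
Step 31: x=[5.6085] v=[-0.5182]
Step 32: x=[5.5982] v=[-0.2053]
Step 33: x=[5.6037] v=[0.1095]
First v>=0 after going negative at step 33, time=1.6500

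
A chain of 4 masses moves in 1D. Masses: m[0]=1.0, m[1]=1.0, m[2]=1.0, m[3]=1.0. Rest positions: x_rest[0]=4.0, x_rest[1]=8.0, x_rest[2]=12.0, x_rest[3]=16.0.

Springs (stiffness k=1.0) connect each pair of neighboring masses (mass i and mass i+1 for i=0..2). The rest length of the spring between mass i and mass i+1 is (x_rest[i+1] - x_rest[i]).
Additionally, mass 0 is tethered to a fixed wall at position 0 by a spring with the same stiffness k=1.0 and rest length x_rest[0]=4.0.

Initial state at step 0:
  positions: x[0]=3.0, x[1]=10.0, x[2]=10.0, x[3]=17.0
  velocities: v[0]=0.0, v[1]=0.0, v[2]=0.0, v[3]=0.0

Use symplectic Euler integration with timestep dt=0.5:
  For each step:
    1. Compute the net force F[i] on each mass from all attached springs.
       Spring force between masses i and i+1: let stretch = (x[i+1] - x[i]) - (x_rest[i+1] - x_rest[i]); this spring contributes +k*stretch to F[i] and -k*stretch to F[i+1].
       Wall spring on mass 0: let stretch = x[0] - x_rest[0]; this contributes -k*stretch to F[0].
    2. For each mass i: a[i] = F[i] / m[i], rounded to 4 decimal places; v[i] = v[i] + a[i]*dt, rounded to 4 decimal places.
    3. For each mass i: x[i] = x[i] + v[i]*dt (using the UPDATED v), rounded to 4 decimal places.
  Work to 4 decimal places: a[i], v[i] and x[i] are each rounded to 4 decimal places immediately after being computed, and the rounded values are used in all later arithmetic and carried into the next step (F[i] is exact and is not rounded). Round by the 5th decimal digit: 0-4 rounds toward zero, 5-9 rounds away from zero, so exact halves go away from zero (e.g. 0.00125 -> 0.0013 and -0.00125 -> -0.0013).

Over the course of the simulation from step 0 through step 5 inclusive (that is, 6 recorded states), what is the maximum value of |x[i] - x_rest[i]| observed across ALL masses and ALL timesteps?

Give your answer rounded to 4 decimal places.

Step 0: x=[3.0000 10.0000 10.0000 17.0000] v=[0.0000 0.0000 0.0000 0.0000]
Step 1: x=[4.0000 8.2500 11.7500 16.2500] v=[2.0000 -3.5000 3.5000 -1.5000]
Step 2: x=[5.0625 6.3125 13.7500 15.3750] v=[2.1250 -3.8750 4.0000 -1.7500]
Step 3: x=[5.1719 5.9219 14.2969 15.0938] v=[0.2188 -0.7813 1.0938 -0.5625]
Step 4: x=[4.1758 7.4375 12.9493 15.6134] v=[-1.9922 3.0312 -2.6953 1.0391]
Step 5: x=[2.9512 9.5157 10.8897 16.4670] v=[-2.4493 4.1563 -4.1192 1.7071]
Max displacement = 2.2969

Answer: 2.2969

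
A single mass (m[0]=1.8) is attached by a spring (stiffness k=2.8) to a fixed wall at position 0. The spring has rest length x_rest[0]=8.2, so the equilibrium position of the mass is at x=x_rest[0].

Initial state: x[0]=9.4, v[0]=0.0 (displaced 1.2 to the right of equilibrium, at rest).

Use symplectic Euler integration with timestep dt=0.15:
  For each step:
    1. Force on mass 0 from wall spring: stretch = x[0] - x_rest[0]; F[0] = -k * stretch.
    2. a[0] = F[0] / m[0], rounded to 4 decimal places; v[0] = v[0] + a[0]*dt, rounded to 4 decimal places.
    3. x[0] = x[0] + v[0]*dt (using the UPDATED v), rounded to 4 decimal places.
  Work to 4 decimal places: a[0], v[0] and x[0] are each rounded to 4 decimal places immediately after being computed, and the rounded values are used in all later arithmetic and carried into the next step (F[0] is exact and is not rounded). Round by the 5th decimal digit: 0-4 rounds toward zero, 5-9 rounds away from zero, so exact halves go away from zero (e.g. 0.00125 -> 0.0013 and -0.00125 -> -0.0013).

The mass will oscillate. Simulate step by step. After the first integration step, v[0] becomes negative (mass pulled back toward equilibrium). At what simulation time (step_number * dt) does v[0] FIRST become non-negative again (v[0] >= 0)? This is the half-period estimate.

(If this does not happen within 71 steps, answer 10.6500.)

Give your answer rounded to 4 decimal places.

Step 0: x=[9.4000] v=[0.0000]
Step 1: x=[9.3580] v=[-0.2800]
Step 2: x=[9.2755] v=[-0.5502]
Step 3: x=[9.1553] v=[-0.8012]
Step 4: x=[9.0017] v=[-1.0241]
Step 5: x=[8.8200] v=[-1.2112]
Step 6: x=[8.6166] v=[-1.3559]
Step 7: x=[8.3986] v=[-1.4531]
Step 8: x=[8.1737] v=[-1.4994]
Step 9: x=[7.9497] v=[-1.4933]
Step 10: x=[7.7345] v=[-1.4349]
Step 11: x=[7.5356] v=[-1.3263]
Step 12: x=[7.3599] v=[-1.1713]
Step 13: x=[7.2136] v=[-0.9753]
Step 14: x=[7.1018] v=[-0.7451]
Step 15: x=[7.0285] v=[-0.4889]
Step 16: x=[6.9962] v=[-0.2156]
Step 17: x=[7.0060] v=[0.0653]
First v>=0 after going negative at step 17, time=2.5500

Answer: 2.5500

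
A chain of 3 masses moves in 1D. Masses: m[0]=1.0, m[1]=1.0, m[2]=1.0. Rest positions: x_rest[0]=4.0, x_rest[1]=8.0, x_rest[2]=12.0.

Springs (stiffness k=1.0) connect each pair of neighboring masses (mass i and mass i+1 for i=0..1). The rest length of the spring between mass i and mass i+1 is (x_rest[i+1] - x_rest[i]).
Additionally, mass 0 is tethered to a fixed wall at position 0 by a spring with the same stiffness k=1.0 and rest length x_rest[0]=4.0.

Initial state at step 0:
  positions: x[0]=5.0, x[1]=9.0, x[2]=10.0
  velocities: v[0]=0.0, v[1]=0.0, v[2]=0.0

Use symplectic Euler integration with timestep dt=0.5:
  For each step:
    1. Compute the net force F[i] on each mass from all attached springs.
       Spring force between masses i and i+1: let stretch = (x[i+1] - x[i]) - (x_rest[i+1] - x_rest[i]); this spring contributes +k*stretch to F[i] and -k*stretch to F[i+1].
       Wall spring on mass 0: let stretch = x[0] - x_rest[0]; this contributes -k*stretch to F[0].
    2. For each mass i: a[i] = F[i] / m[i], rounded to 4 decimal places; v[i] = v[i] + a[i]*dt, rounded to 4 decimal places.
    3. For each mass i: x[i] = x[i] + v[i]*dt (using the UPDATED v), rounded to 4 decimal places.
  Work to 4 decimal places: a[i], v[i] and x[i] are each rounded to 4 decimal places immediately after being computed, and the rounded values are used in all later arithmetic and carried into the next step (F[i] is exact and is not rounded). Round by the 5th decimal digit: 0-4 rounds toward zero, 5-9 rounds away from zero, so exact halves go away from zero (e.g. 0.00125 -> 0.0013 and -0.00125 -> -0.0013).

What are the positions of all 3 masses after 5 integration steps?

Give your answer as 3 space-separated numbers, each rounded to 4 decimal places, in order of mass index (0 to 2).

Answer: 2.0781 7.4337 13.0538

Derivation:
Step 0: x=[5.0000 9.0000 10.0000] v=[0.0000 0.0000 0.0000]
Step 1: x=[4.7500 8.2500 10.7500] v=[-0.5000 -1.5000 1.5000]
Step 2: x=[4.1875 7.2500 11.8750] v=[-1.1250 -2.0000 2.2500]
Step 3: x=[3.3438 6.6406 12.8438] v=[-1.6875 -1.2188 1.9375]
Step 4: x=[2.4883 6.7578 13.2618] v=[-1.7110 0.2344 0.8359]
Step 5: x=[2.0781 7.4337 13.0538] v=[-0.8204 1.3517 -0.4161]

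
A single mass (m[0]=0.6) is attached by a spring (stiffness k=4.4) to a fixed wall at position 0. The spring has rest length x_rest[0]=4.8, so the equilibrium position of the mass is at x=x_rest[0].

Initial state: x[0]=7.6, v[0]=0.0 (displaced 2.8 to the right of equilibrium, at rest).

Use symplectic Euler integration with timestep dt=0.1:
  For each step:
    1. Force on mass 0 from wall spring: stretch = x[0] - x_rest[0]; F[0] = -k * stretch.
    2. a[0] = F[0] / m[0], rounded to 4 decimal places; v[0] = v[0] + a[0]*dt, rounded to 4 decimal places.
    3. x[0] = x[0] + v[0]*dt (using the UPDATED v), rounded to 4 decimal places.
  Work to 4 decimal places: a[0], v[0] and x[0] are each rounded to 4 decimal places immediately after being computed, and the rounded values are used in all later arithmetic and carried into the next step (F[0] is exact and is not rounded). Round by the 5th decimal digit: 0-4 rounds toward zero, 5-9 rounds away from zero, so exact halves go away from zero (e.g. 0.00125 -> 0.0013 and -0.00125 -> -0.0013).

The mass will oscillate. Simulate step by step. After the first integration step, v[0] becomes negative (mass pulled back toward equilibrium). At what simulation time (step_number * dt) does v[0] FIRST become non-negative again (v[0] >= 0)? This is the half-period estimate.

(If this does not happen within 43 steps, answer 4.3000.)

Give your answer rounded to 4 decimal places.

Answer: 1.2000

Derivation:
Step 0: x=[7.6000] v=[0.0000]
Step 1: x=[7.3947] v=[-2.0533]
Step 2: x=[6.9991] v=[-3.9561]
Step 3: x=[6.4422] v=[-5.5688]
Step 4: x=[5.7649] v=[-6.7731]
Step 5: x=[5.0168] v=[-7.4807]
Step 6: x=[4.2528] v=[-7.6397]
Step 7: x=[3.5290] v=[-7.2384]
Step 8: x=[2.8984] v=[-6.3063]
Step 9: x=[2.4072] v=[-4.9118]
Step 10: x=[2.0915] v=[-3.1571]
Step 11: x=[1.9744] v=[-1.1709]
Step 12: x=[2.0645] v=[0.9012]
First v>=0 after going negative at step 12, time=1.2000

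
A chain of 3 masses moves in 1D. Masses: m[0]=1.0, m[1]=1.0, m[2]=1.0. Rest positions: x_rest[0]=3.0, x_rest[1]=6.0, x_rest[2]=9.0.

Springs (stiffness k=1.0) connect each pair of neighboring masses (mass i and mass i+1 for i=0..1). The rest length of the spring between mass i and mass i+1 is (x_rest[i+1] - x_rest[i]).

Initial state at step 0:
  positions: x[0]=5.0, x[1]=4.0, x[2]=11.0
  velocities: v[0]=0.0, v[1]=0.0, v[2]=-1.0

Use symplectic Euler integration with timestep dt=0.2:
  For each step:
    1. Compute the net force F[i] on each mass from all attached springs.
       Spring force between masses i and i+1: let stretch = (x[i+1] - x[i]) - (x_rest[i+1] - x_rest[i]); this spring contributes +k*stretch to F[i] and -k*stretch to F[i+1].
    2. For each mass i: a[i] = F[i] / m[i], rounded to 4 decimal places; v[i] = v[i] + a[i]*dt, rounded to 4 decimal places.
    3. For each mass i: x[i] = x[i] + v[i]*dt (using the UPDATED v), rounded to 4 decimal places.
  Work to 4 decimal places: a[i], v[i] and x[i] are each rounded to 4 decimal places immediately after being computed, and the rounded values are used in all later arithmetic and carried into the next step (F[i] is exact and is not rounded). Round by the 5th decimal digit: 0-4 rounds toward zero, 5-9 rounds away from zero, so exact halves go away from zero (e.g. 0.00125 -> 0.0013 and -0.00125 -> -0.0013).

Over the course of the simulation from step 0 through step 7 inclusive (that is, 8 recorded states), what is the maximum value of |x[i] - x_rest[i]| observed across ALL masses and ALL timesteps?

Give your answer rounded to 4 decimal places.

Step 0: x=[5.0000 4.0000 11.0000] v=[0.0000 0.0000 -1.0000]
Step 1: x=[4.8400 4.3200 10.6400] v=[-0.8000 1.6000 -1.8000]
Step 2: x=[4.5392 4.9136 10.1472] v=[-1.5040 2.9680 -2.4640]
Step 3: x=[4.1334 5.7016 9.5651] v=[-2.0291 3.9398 -2.9107]
Step 4: x=[3.6703 6.5814 8.9484] v=[-2.3155 4.3989 -3.0834]
Step 5: x=[3.2036 7.4394 8.3570] v=[-2.3333 4.2901 -2.9568]
Step 6: x=[2.7864 8.1647 7.8489] v=[-2.0861 3.6265 -2.5403]
Step 7: x=[2.4643 8.6622 7.4735] v=[-1.6104 2.4877 -1.8771]
Max displacement = 2.6622

Answer: 2.6622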